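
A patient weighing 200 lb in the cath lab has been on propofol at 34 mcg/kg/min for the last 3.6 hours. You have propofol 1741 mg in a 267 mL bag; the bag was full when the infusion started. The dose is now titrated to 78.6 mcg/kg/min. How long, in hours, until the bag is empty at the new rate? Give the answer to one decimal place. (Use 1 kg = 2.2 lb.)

2.5 hours

Initial rate:
Weight = 200 lb ÷ 2.2 lb/kg = 90.90909 kg
Dose = 34 mcg/kg/min × 90.90909 kg = 3090.909 mcg/min
3090.909 mcg/min × 60 min/hr = 185454.5 mcg/hr
Concentration = 1741 mg ÷ 267 mL = 6.520599 mg/mL = 6520.599 mcg/mL
Rate = 185454.5 mcg/hr ÷ 6520.599 mcg/mL = 28.44133 mL/hr
Volume infused so far = 28.44133 mL/hr × 3.6 hr = 102.3888 mL
Volume remaining = 267 − 102.3888 = 164.6112 mL
New rate:
Dose = 78.6 mcg/kg/min × 90.90909 kg = 7145.455 mcg/min
7145.455 mcg/min × 60 min/hr = 428727.3 mcg/hr
Rate = 428727.3 mcg/hr ÷ 6520.599 mcg/mL = 65.74967 mL/hr
Time remaining = 164.6112 mL ÷ 65.74967 mL/hr = 2.503605 hr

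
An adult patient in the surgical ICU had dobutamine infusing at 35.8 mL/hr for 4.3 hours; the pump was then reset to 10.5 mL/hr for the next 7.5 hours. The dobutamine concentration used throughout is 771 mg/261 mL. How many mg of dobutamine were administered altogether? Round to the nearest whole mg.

687 mg

Concentration = 771 mg ÷ 261 mL = 2.954023 mg/mL
Stage 1: 35.8 mL/hr × 4.3 hr = 153.94 mL → 153.94 mL × 2.954023 mg/mL = 454.7423 mg
Stage 2: 10.5 mL/hr × 7.5 hr = 78.75 mL → 78.75 mL × 2.954023 mg/mL = 232.6293 mg
Total = 454.7423 + 232.6293 = 687.3716 mg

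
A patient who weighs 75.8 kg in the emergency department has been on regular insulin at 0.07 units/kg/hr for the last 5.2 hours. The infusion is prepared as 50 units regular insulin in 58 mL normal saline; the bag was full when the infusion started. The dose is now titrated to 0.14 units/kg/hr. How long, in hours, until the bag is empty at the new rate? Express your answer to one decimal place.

2.1 hours

Initial rate:
Dose = 0.07 units/kg/hr × 75.8 kg = 5.306 units/hr
Concentration = 50 units ÷ 58 mL = 0.862069 units/mL
Rate = 5.306 units/hr ÷ 0.862069 units/mL = 6.15496 mL/hr
Volume infused so far = 6.15496 mL/hr × 5.2 hr = 32.00579 mL
Volume remaining = 58 − 32.00579 = 25.99421 mL
New rate:
Dose = 0.14 units/kg/hr × 75.8 kg = 10.612 units/hr
Rate = 10.612 units/hr ÷ 0.862069 units/mL = 12.30992 mL/hr
Time remaining = 25.99421 mL ÷ 12.30992 mL/hr = 2.111647 hr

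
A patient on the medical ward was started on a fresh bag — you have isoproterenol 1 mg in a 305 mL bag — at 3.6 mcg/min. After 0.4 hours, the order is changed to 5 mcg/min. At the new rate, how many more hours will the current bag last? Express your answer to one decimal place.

3.0 hours

Initial rate:
3.6 mcg/min × 60 min/hr = 216 mcg/hr
Concentration = 1 mg ÷ 305 mL = 0.003278689 mg/mL = 3.278689 mcg/mL
Rate = 216 mcg/hr ÷ 3.278689 mcg/mL = 65.88 mL/hr
Volume infused so far = 65.88 mL/hr × 0.4 hr = 26.352 mL
Volume remaining = 305 − 26.352 = 278.648 mL
New rate:
5 mcg/min × 60 min/hr = 300 mcg/hr
Rate = 300 mcg/hr ÷ 3.278689 mcg/mL = 91.5 mL/hr
Time remaining = 278.648 mL ÷ 91.5 mL/hr = 3.045333 hr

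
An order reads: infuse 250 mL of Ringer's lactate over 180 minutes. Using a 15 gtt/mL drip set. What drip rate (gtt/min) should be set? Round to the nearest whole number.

21 gtt/min

250 mL ÷ (180 min) = 1.388889 mL/min
1.388889 mL/min × 15 gtt/mL = 20.83333 gtt/min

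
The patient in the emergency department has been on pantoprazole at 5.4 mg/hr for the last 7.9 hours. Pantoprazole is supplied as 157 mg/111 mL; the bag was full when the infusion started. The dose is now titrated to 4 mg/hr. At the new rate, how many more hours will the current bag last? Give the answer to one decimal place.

28.6 hours

Initial rate:
Concentration = 157 mg ÷ 111 mL = 1.414414 mg/mL
Rate = 5.4 mg/hr ÷ 1.414414 mg/mL = 3.817834 mL/hr
Volume infused so far = 3.817834 mL/hr × 7.9 hr = 30.16089 mL
Volume remaining = 111 − 30.16089 = 80.83911 mL
New rate:
Rate = 4 mg/hr ÷ 1.414414 mg/mL = 2.828025 mL/hr
Time remaining = 80.83911 mL ÷ 2.828025 mL/hr = 28.585 hr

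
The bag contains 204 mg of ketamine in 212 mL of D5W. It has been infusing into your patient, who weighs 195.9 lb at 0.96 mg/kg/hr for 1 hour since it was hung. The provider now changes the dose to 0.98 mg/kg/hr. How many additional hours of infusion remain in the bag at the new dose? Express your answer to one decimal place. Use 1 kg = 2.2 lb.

Initial rate:
Weight = 195.9 lb ÷ 2.2 lb/kg = 89.04545 kg
Dose = 0.96 mg/kg/hr × 89.04545 kg = 85.48364 mg/hr
Concentration = 204 mg ÷ 212 mL = 0.9622642 mg/mL
Rate = 85.48364 mg/hr ÷ 0.9622642 mg/mL = 88.83594 mL/hr
Volume infused so far = 88.83594 mL/hr × 1 hr = 88.83594 mL
Volume remaining = 212 − 88.83594 = 123.1641 mL
New rate:
Dose = 0.98 mg/kg/hr × 89.04545 kg = 87.26455 mg/hr
Rate = 87.26455 mg/hr ÷ 0.9622642 mg/mL = 90.68668 mL/hr
Time remaining = 123.1641 mL ÷ 90.68668 mL/hr = 1.358127 hr

1.4 hours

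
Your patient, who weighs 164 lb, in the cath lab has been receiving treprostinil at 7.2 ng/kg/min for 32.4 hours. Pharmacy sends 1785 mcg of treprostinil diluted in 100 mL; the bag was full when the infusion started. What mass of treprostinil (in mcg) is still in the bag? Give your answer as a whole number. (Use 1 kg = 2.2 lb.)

742 mcg

Weight = 164 lb ÷ 2.2 lb/kg = 74.54545 kg
Dose = 7.2 ng/kg/min × 74.54545 kg = 536.7273 ng/min
536.7273 ng/min × 60 min/hr = 32203.64 ng/hr
Concentration = 1785 mcg ÷ 100 mL = 17.85 mcg/mL = 17850 ng/mL
Rate = 32203.64 ng/hr ÷ 17850 ng/mL = 1.804125 mL/hr
Volume infused = 1.804125 mL/hr × 32.4 hr = 58.45366 mL
Volume remaining = 100 − 58.45366 = 41.54634 mL
Drug remaining = 41.54634 mL × 17850 ng/mL = 741602.2 ng = 741.6022 mcg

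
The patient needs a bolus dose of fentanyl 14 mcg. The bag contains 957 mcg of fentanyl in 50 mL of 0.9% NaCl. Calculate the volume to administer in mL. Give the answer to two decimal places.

0.73 mL

Concentration = 957 mcg ÷ 50 mL = 19.14 mcg/mL
Volume = 14 mcg ÷ 19.14 mcg/mL = 0.7314525 mL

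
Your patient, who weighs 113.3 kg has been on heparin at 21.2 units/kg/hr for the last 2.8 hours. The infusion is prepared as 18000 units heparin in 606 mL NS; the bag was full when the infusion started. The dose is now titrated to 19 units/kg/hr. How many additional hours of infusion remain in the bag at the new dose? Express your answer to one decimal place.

Initial rate:
Dose = 21.2 units/kg/hr × 113.3 kg = 2401.96 units/hr
Concentration = 18000 units ÷ 606 mL = 29.70297 units/mL
Rate = 2401.96 units/hr ÷ 29.70297 units/mL = 80.86599 mL/hr
Volume infused so far = 80.86599 mL/hr × 2.8 hr = 226.4248 mL
Volume remaining = 606 − 226.4248 = 379.5752 mL
New rate:
Dose = 19 units/kg/hr × 113.3 kg = 2152.7 units/hr
Rate = 2152.7 units/hr ÷ 29.70297 units/mL = 72.47423 mL/hr
Time remaining = 379.5752 mL ÷ 72.47423 mL/hr = 5.237382 hr

5.2 hours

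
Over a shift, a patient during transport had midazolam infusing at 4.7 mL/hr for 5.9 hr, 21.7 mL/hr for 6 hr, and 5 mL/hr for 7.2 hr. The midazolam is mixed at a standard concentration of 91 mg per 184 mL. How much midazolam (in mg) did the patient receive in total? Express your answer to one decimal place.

95.9 mg

Concentration = 91 mg ÷ 184 mL = 0.4945652 mg/mL
Stage 1: 4.7 mL/hr × 5.9 hr = 27.73 mL → 27.73 mL × 0.4945652 mg/mL = 13.71429 mg
Stage 2: 21.7 mL/hr × 6 hr = 130.2 mL → 130.2 mL × 0.4945652 mg/mL = 64.39239 mg
Stage 3: 5 mL/hr × 7.2 hr = 36 mL → 36 mL × 0.4945652 mg/mL = 17.80435 mg
Total = 13.71429 + 64.39239 + 17.80435 = 95.91103 mg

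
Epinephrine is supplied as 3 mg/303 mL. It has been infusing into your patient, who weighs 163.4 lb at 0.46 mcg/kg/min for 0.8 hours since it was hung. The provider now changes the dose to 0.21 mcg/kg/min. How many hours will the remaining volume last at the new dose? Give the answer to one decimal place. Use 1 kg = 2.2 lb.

Initial rate:
Weight = 163.4 lb ÷ 2.2 lb/kg = 74.27273 kg
Dose = 0.46 mcg/kg/min × 74.27273 kg = 34.16545 mcg/min
34.16545 mcg/min × 60 min/hr = 2049.927 mcg/hr
Concentration = 3 mg ÷ 303 mL = 0.00990099 mg/mL = 9.90099 mcg/mL
Rate = 2049.927 mcg/hr ÷ 9.90099 mcg/mL = 207.0427 mL/hr
Volume infused so far = 207.0427 mL/hr × 0.8 hr = 165.6341 mL
Volume remaining = 303 − 165.6341 = 137.3659 mL
New rate:
Dose = 0.21 mcg/kg/min × 74.27273 kg = 15.59727 mcg/min
15.59727 mcg/min × 60 min/hr = 935.8364 mcg/hr
Rate = 935.8364 mcg/hr ÷ 9.90099 mcg/mL = 94.51947 mL/hr
Time remaining = 137.3659 mL ÷ 94.51947 mL/hr = 1.453308 hr

1.5 hours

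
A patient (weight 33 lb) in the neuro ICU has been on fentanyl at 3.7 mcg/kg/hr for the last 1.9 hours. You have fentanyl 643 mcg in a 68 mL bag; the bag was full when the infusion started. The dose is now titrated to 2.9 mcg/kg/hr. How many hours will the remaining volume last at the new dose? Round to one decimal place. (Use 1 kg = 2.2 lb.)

12.4 hours

Initial rate:
Weight = 33 lb ÷ 2.2 lb/kg = 15 kg
Dose = 3.7 mcg/kg/hr × 15 kg = 55.5 mcg/hr
Concentration = 643 mcg ÷ 68 mL = 9.455882 mcg/mL
Rate = 55.5 mcg/hr ÷ 9.455882 mcg/mL = 5.869362 mL/hr
Volume infused so far = 5.869362 mL/hr × 1.9 hr = 11.15179 mL
Volume remaining = 68 − 11.15179 = 56.84821 mL
New rate:
Dose = 2.9 mcg/kg/hr × 15 kg = 43.5 mcg/hr
Rate = 43.5 mcg/hr ÷ 9.455882 mcg/mL = 4.600311 mL/hr
Time remaining = 56.84821 mL ÷ 4.600311 mL/hr = 12.35747 hr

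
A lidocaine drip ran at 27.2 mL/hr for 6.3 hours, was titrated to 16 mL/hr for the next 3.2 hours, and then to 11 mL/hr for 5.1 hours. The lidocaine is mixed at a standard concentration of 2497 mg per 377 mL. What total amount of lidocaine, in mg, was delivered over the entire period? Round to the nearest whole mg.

Concentration = 2497 mg ÷ 377 mL = 6.623342 mg/mL
Stage 1: 27.2 mL/hr × 6.3 hr = 171.36 mL → 171.36 mL × 6.623342 mg/mL = 1134.976 mg
Stage 2: 16 mL/hr × 3.2 hr = 51.2 mL → 51.2 mL × 6.623342 mg/mL = 339.1151 mg
Stage 3: 11 mL/hr × 5.1 hr = 56.1 mL → 56.1 mL × 6.623342 mg/mL = 371.5695 mg
Total = 1134.976 + 339.1151 + 371.5695 = 1845.661 mg

1846 mg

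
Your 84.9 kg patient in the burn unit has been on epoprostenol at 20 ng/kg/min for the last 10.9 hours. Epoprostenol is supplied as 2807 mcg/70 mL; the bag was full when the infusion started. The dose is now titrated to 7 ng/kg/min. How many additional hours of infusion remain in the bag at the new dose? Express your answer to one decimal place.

47.6 hours

Initial rate:
Dose = 20 ng/kg/min × 84.9 kg = 1698 ng/min
1698 ng/min × 60 min/hr = 101880 ng/hr
Concentration = 2807 mcg ÷ 70 mL = 40.1 mcg/mL = 40100 ng/mL
Rate = 101880 ng/hr ÷ 40100 ng/mL = 2.540648 mL/hr
Volume infused so far = 2.540648 mL/hr × 10.9 hr = 27.69307 mL
Volume remaining = 70 − 27.69307 = 42.30693 mL
New rate:
Dose = 7 ng/kg/min × 84.9 kg = 594.3 ng/min
594.3 ng/min × 60 min/hr = 35658 ng/hr
Rate = 35658 ng/hr ÷ 40100 ng/mL = 0.8892269 mL/hr
Time remaining = 42.30693 mL ÷ 0.8892269 mL/hr = 47.57721 hr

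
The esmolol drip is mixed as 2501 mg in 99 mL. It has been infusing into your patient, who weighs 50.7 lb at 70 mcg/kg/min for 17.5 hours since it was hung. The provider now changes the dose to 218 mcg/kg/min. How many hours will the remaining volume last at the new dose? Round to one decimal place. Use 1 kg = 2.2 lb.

Initial rate:
Weight = 50.7 lb ÷ 2.2 lb/kg = 23.04545 kg
Dose = 70 mcg/kg/min × 23.04545 kg = 1613.182 mcg/min
1613.182 mcg/min × 60 min/hr = 96790.91 mcg/hr
Concentration = 2501 mg ÷ 99 mL = 25.26263 mg/mL = 25262.63 mcg/mL
Rate = 96790.91 mcg/hr ÷ 25262.63 mcg/mL = 3.831387 mL/hr
Volume infused so far = 3.831387 mL/hr × 17.5 hr = 67.04928 mL
Volume remaining = 99 − 67.04928 = 31.95072 mL
New rate:
Dose = 218 mcg/kg/min × 23.04545 kg = 5023.909 mcg/min
5023.909 mcg/min × 60 min/hr = 301434.5 mcg/hr
Rate = 301434.5 mcg/hr ÷ 25262.63 mcg/mL = 11.93204 mL/hr
Time remaining = 31.95072 mL ÷ 11.93204 mL/hr = 2.677726 hr

2.7 hours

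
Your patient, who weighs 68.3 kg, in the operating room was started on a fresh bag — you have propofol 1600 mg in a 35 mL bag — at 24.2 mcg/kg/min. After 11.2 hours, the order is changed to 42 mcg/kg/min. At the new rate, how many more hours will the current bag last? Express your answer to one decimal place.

Initial rate:
Dose = 24.2 mcg/kg/min × 68.3 kg = 1652.86 mcg/min
1652.86 mcg/min × 60 min/hr = 99171.6 mcg/hr
Concentration = 1600 mg ÷ 35 mL = 45.71429 mg/mL = 45714.29 mcg/mL
Rate = 99171.6 mcg/hr ÷ 45714.29 mcg/mL = 2.169379 mL/hr
Volume infused so far = 2.169379 mL/hr × 11.2 hr = 24.29704 mL
Volume remaining = 35 − 24.29704 = 10.70296 mL
New rate:
Dose = 42 mcg/kg/min × 68.3 kg = 2868.6 mcg/min
2868.6 mcg/min × 60 min/hr = 172116 mcg/hr
Rate = 172116 mcg/hr ÷ 45714.29 mcg/mL = 3.765037 mL/hr
Time remaining = 10.70296 mL ÷ 3.765037 mL/hr = 2.842723 hr

2.8 hours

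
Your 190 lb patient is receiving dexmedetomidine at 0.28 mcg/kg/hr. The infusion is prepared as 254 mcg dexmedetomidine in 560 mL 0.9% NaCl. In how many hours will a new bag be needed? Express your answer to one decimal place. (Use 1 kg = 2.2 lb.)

Weight = 190 lb ÷ 2.2 lb/kg = 86.36364 kg
Dose = 0.28 mcg/kg/hr × 86.36364 kg = 24.18182 mcg/hr
Concentration = 254 mcg ÷ 560 mL = 0.4535714 mcg/mL
Rate = 24.18182 mcg/hr ÷ 0.4535714 mcg/mL = 53.31424 mL/hr
Duration = 560 mL ÷ 53.31424 mL/hr = 10.50376 hr

10.5 hours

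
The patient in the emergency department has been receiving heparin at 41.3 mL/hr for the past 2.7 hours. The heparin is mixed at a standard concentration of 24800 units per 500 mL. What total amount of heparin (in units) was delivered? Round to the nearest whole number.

5531 units

Concentration = 24800 units ÷ 500 mL = 49.6 units/mL
Drug rate = 41.3 mL/hr × 49.6 units/mL = 2048.48 units/hr
Total = 2048.48 units/hr × 2.7 hr = 5530.896 units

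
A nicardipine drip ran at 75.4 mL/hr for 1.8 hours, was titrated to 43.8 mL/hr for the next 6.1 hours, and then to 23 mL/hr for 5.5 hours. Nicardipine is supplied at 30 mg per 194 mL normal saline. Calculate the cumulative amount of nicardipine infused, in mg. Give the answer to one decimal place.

Concentration = 30 mg ÷ 194 mL = 0.1546392 mg/mL
Stage 1: 75.4 mL/hr × 1.8 hr = 135.72 mL → 135.72 mL × 0.1546392 mg/mL = 20.98763 mg
Stage 2: 43.8 mL/hr × 6.1 hr = 267.18 mL → 267.18 mL × 0.1546392 mg/mL = 41.31649 mg
Stage 3: 23 mL/hr × 5.5 hr = 126.5 mL → 126.5 mL × 0.1546392 mg/mL = 19.56186 mg
Total = 20.98763 + 41.31649 + 19.56186 = 81.86598 mg

81.9 mg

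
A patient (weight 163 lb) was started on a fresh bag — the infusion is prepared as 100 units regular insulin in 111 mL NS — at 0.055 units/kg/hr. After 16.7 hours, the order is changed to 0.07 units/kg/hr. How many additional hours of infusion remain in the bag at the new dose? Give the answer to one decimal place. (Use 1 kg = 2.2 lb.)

Initial rate:
Weight = 163 lb ÷ 2.2 lb/kg = 74.09091 kg
Dose = 0.055 units/kg/hr × 74.09091 kg = 4.075 units/hr
Concentration = 100 units ÷ 111 mL = 0.9009009 units/mL
Rate = 4.075 units/hr ÷ 0.9009009 units/mL = 4.52325 mL/hr
Volume infused so far = 4.52325 mL/hr × 16.7 hr = 75.53827 mL
Volume remaining = 111 − 75.53827 = 35.46173 mL
New rate:
Dose = 0.07 units/kg/hr × 74.09091 kg = 5.186364 units/hr
Rate = 5.186364 units/hr ÷ 0.9009009 units/mL = 5.756864 mL/hr
Time remaining = 35.46173 mL ÷ 5.756864 mL/hr = 6.159904 hr

6.2 hours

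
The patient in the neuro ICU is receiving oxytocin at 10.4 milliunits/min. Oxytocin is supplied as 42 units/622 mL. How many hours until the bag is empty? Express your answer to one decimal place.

67.3 hours

10.4 milliunits/min × 60 min/hr = 624 milliunits/hr
Concentration = 42 units ÷ 622 mL = 0.06752412 units/mL = 67.52412 milliunits/mL
Rate = 624 milliunits/hr ÷ 67.52412 milliunits/mL = 9.241143 mL/hr
Duration = 622 mL ÷ 9.241143 mL/hr = 67.30769 hr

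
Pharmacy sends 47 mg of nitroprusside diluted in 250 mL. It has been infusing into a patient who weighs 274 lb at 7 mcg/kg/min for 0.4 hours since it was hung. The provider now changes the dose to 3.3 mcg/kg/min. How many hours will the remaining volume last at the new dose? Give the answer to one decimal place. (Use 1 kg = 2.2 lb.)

1.1 hours

Initial rate:
Weight = 274 lb ÷ 2.2 lb/kg = 124.5455 kg
Dose = 7 mcg/kg/min × 124.5455 kg = 871.8182 mcg/min
871.8182 mcg/min × 60 min/hr = 52309.09 mcg/hr
Concentration = 47 mg ÷ 250 mL = 0.188 mg/mL = 188 mcg/mL
Rate = 52309.09 mcg/hr ÷ 188 mcg/mL = 278.2398 mL/hr
Volume infused so far = 278.2398 mL/hr × 0.4 hr = 111.2959 mL
Volume remaining = 250 − 111.2959 = 138.7041 mL
New rate:
Dose = 3.3 mcg/kg/min × 124.5455 kg = 411 mcg/min
411 mcg/min × 60 min/hr = 24660 mcg/hr
Rate = 24660 mcg/hr ÷ 188 mcg/mL = 131.1702 mL/hr
Time remaining = 138.7041 mL ÷ 131.1702 mL/hr = 1.057436 hr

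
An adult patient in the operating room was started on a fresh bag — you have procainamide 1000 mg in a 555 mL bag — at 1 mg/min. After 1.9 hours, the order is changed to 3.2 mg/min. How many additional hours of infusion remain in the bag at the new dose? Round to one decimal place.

Initial rate:
1 mg/min × 60 min/hr = 60 mg/hr
Concentration = 1000 mg ÷ 555 mL = 1.801802 mg/mL
Rate = 60 mg/hr ÷ 1.801802 mg/mL = 33.3 mL/hr
Volume infused so far = 33.3 mL/hr × 1.9 hr = 63.27 mL
Volume remaining = 555 − 63.27 = 491.73 mL
New rate:
3.2 mg/min × 60 min/hr = 192 mg/hr
Rate = 192 mg/hr ÷ 1.801802 mg/mL = 106.56 mL/hr
Time remaining = 491.73 mL ÷ 106.56 mL/hr = 4.614583 hr

4.6 hours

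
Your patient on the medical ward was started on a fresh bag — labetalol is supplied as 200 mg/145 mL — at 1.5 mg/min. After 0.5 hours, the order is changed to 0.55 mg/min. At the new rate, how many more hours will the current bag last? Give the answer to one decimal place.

4.7 hours

Initial rate:
1.5 mg/min × 60 min/hr = 90 mg/hr
Concentration = 200 mg ÷ 145 mL = 1.37931 mg/mL
Rate = 90 mg/hr ÷ 1.37931 mg/mL = 65.25 mL/hr
Volume infused so far = 65.25 mL/hr × 0.5 hr = 32.625 mL
Volume remaining = 145 − 32.625 = 112.375 mL
New rate:
0.55 mg/min × 60 min/hr = 33 mg/hr
Rate = 33 mg/hr ÷ 1.37931 mg/mL = 23.925 mL/hr
Time remaining = 112.375 mL ÷ 23.925 mL/hr = 4.69697 hr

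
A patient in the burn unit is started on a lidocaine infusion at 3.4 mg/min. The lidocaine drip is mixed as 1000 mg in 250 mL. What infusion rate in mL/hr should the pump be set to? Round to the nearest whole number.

3.4 mg/min × 60 min/hr = 204 mg/hr
Concentration = 1000 mg ÷ 250 mL = 4 mg/mL
Rate = 204 mg/hr ÷ 4 mg/mL = 51 mL/hr

51 mL/hr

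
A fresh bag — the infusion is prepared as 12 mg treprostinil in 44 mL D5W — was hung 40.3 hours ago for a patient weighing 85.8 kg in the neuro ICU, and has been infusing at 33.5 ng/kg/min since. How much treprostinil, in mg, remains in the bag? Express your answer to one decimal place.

5.0 mg

Dose = 33.5 ng/kg/min × 85.8 kg = 2874.3 ng/min
2874.3 ng/min × 60 min/hr = 172458 ng/hr
Concentration = 12 mg ÷ 44 mL = 0.2727273 mg/mL = 272727.3 ng/mL
Rate = 172458 ng/hr ÷ 272727.3 ng/mL = 0.632346 mL/hr
Volume infused = 0.632346 mL/hr × 40.3 hr = 25.48354 mL
Volume remaining = 44 − 25.48354 = 18.51646 mL
Drug remaining = 18.51646 mL × 272727.3 ng/mL = 5049943 ng = 5.049943 mg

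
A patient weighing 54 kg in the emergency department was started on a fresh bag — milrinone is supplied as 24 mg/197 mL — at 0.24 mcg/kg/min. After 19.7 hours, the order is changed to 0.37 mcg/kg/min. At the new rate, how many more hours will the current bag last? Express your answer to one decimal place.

7.2 hours

Initial rate:
Dose = 0.24 mcg/kg/min × 54 kg = 12.96 mcg/min
12.96 mcg/min × 60 min/hr = 777.6 mcg/hr
Concentration = 24 mg ÷ 197 mL = 0.1218274 mg/mL = 121.8274 mcg/mL
Rate = 777.6 mcg/hr ÷ 121.8274 mcg/mL = 6.3828 mL/hr
Volume infused so far = 6.3828 mL/hr × 19.7 hr = 125.7412 mL
Volume remaining = 197 − 125.7412 = 71.25884 mL
New rate:
Dose = 0.37 mcg/kg/min × 54 kg = 19.98 mcg/min
19.98 mcg/min × 60 min/hr = 1198.8 mcg/hr
Rate = 1198.8 mcg/hr ÷ 121.8274 mcg/mL = 9.84015 mL/hr
Time remaining = 71.25884 mL ÷ 9.84015 mL/hr = 7.241642 hr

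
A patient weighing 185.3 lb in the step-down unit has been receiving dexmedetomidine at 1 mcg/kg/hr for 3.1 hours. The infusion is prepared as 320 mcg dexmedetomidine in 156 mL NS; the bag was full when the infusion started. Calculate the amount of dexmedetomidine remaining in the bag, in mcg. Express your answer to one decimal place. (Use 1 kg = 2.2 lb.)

58.9 mcg

Weight = 185.3 lb ÷ 2.2 lb/kg = 84.22727 kg
Dose = 1 mcg/kg/hr × 84.22727 kg = 84.22727 mcg/hr
Concentration = 320 mcg ÷ 156 mL = 2.051282 mcg/mL
Rate = 84.22727 mcg/hr ÷ 2.051282 mcg/mL = 41.0608 mL/hr
Volume infused = 41.0608 mL/hr × 3.1 hr = 127.2885 mL
Volume remaining = 156 − 127.2885 = 28.71153 mL
Drug remaining = 28.71153 mL × 2.051282 mcg/mL = 58.89545 mcg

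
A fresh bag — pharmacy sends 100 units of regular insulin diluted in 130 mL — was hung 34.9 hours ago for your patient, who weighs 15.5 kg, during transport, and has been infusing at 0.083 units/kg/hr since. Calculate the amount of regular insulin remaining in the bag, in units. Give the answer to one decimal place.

55.1 units

Dose = 0.083 units/kg/hr × 15.5 kg = 1.2865 units/hr
Concentration = 100 units ÷ 130 mL = 0.7692308 units/mL
Rate = 1.2865 units/hr ÷ 0.7692308 units/mL = 1.67245 mL/hr
Volume infused = 1.67245 mL/hr × 34.9 hr = 58.3685 mL
Volume remaining = 130 − 58.3685 = 71.6315 mL
Drug remaining = 71.6315 mL × 0.7692308 units/mL = 55.10115 units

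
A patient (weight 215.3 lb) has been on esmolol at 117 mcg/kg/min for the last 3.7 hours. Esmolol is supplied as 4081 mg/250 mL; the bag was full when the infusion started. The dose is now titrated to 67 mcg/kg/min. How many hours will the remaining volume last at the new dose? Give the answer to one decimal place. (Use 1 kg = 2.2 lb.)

3.9 hours

Initial rate:
Weight = 215.3 lb ÷ 2.2 lb/kg = 97.86364 kg
Dose = 117 mcg/kg/min × 97.86364 kg = 11450.05 mcg/min
11450.05 mcg/min × 60 min/hr = 687002.7 mcg/hr
Concentration = 4081 mg ÷ 250 mL = 16.324 mg/mL = 16324 mcg/mL
Rate = 687002.7 mcg/hr ÷ 16324 mcg/mL = 42.08544 mL/hr
Volume infused so far = 42.08544 mL/hr × 3.7 hr = 155.7161 mL
Volume remaining = 250 − 155.7161 = 94.28387 mL
New rate:
Dose = 67 mcg/kg/min × 97.86364 kg = 6556.864 mcg/min
6556.864 mcg/min × 60 min/hr = 393411.8 mcg/hr
Rate = 393411.8 mcg/hr ÷ 16324 mcg/mL = 24.10021 mL/hr
Time remaining = 94.28387 mL ÷ 24.10021 mL/hr = 3.91216 hr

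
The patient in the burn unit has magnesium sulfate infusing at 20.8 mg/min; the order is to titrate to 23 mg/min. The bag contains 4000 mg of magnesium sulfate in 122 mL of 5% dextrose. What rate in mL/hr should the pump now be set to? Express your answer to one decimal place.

42.1 mL/hr

23 mg/min × 60 min/hr = 1380 mg/hr
Concentration = 4000 mg ÷ 122 mL = 32.78689 mg/mL
Rate = 1380 mg/hr ÷ 32.78689 mg/mL = 42.09 mL/hr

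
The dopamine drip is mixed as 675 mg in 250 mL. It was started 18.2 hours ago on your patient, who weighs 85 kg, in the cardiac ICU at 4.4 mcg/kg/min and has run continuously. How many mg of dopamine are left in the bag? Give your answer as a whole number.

Dose = 4.4 mcg/kg/min × 85 kg = 374 mcg/min
374 mcg/min × 60 min/hr = 22440 mcg/hr
Concentration = 675 mg ÷ 250 mL = 2.7 mg/mL = 2700 mcg/mL
Rate = 22440 mcg/hr ÷ 2700 mcg/mL = 8.311111 mL/hr
Volume infused = 8.311111 mL/hr × 18.2 hr = 151.2622 mL
Volume remaining = 250 − 151.2622 = 98.73778 mL
Drug remaining = 98.73778 mL × 2700 mcg/mL = 266592 mcg = 266.592 mg

267 mg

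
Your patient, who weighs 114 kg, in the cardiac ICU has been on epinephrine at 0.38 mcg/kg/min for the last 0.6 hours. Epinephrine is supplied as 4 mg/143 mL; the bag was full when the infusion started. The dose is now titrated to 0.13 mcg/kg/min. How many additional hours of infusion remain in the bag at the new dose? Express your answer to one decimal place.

2.7 hours

Initial rate:
Dose = 0.38 mcg/kg/min × 114 kg = 43.32 mcg/min
43.32 mcg/min × 60 min/hr = 2599.2 mcg/hr
Concentration = 4 mg ÷ 143 mL = 0.02797203 mg/mL = 27.97203 mcg/mL
Rate = 2599.2 mcg/hr ÷ 27.97203 mcg/mL = 92.9214 mL/hr
Volume infused so far = 92.9214 mL/hr × 0.6 hr = 55.75284 mL
Volume remaining = 143 − 55.75284 = 87.24716 mL
New rate:
Dose = 0.13 mcg/kg/min × 114 kg = 14.82 mcg/min
14.82 mcg/min × 60 min/hr = 889.2 mcg/hr
Rate = 889.2 mcg/hr ÷ 27.97203 mcg/mL = 31.7889 mL/hr
Time remaining = 87.24716 mL ÷ 31.7889 mL/hr = 2.744579 hr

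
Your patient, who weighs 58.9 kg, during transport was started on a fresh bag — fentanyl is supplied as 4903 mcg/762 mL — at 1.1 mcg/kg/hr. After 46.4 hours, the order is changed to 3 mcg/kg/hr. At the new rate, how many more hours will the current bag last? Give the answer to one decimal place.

10.7 hours

Initial rate:
Dose = 1.1 mcg/kg/hr × 58.9 kg = 64.79 mcg/hr
Concentration = 4903 mcg ÷ 762 mL = 6.434383 mcg/mL
Rate = 64.79 mcg/hr ÷ 6.434383 mcg/mL = 10.06934 mL/hr
Volume infused so far = 10.06934 mL/hr × 46.4 hr = 467.2174 mL
Volume remaining = 762 − 467.2174 = 294.7826 mL
New rate:
Dose = 3 mcg/kg/hr × 58.9 kg = 176.7 mcg/hr
Rate = 176.7 mcg/hr ÷ 6.434383 mcg/mL = 27.46184 mL/hr
Time remaining = 294.7826 mL ÷ 27.46184 mL/hr = 10.73426 hr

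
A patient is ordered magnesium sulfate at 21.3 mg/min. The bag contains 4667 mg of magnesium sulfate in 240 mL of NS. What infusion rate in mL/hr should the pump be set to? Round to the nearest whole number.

66 mL/hr

21.3 mg/min × 60 min/hr = 1278 mg/hr
Concentration = 4667 mg ÷ 240 mL = 19.44583 mg/mL
Rate = 1278 mg/hr ÷ 19.44583 mg/mL = 65.72102 mL/hr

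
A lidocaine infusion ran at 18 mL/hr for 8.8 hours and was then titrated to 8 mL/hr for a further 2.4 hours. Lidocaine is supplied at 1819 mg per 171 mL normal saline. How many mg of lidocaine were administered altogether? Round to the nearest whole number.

1889 mg

Concentration = 1819 mg ÷ 171 mL = 10.63743 mg/mL
Stage 1: 18 mL/hr × 8.8 hr = 158.4 mL → 158.4 mL × 10.63743 mg/mL = 1684.968 mg
Stage 2: 8 mL/hr × 2.4 hr = 19.2 mL → 19.2 mL × 10.63743 mg/mL = 204.2386 mg
Total = 1684.968 + 204.2386 = 1889.207 mg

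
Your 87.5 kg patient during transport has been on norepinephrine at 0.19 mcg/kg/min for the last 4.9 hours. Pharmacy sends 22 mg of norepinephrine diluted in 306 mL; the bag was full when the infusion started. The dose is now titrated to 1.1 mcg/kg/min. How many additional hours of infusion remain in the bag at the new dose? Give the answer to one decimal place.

Initial rate:
Dose = 0.19 mcg/kg/min × 87.5 kg = 16.625 mcg/min
16.625 mcg/min × 60 min/hr = 997.5 mcg/hr
Concentration = 22 mg ÷ 306 mL = 0.07189542 mg/mL = 71.89542 mcg/mL
Rate = 997.5 mcg/hr ÷ 71.89542 mcg/mL = 13.87432 mL/hr
Volume infused so far = 13.87432 mL/hr × 4.9 hr = 67.98416 mL
Volume remaining = 306 − 67.98416 = 238.0158 mL
New rate:
Dose = 1.1 mcg/kg/min × 87.5 kg = 96.25 mcg/min
96.25 mcg/min × 60 min/hr = 5775 mcg/hr
Rate = 5775 mcg/hr ÷ 71.89542 mcg/mL = 80.325 mL/hr
Time remaining = 238.0158 mL ÷ 80.325 mL/hr = 2.96316 hr

3.0 hours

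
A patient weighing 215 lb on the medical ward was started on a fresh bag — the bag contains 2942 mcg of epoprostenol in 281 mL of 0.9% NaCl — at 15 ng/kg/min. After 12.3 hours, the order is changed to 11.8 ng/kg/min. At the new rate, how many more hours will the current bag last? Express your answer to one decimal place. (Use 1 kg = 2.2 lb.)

Initial rate:
Weight = 215 lb ÷ 2.2 lb/kg = 97.72727 kg
Dose = 15 ng/kg/min × 97.72727 kg = 1465.909 ng/min
1465.909 ng/min × 60 min/hr = 87954.55 ng/hr
Concentration = 2942 mcg ÷ 281 mL = 10.46975 mcg/mL = 10469.75 ng/mL
Rate = 87954.55 ng/hr ÷ 10469.75 ng/mL = 8.400825 mL/hr
Volume infused so far = 8.400825 mL/hr × 12.3 hr = 103.3301 mL
Volume remaining = 281 − 103.3301 = 177.6699 mL
New rate:
Dose = 11.8 ng/kg/min × 97.72727 kg = 1153.182 ng/min
1153.182 ng/min × 60 min/hr = 69190.91 ng/hr
Rate = 69190.91 ng/hr ÷ 10469.75 ng/mL = 6.608649 mL/hr
Time remaining = 177.6699 mL ÷ 6.608649 mL/hr = 26.88444 hr

26.9 hours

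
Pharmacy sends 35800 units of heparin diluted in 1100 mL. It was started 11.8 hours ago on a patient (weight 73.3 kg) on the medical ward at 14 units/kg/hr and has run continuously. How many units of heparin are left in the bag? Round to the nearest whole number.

Dose = 14 units/kg/hr × 73.3 kg = 1026.2 units/hr
Concentration = 35800 units ÷ 1100 mL = 32.54545 units/mL
Rate = 1026.2 units/hr ÷ 32.54545 units/mL = 31.53128 mL/hr
Volume infused = 31.53128 mL/hr × 11.8 hr = 372.0692 mL
Volume remaining = 1100 − 372.0692 = 727.9308 mL
Drug remaining = 727.9308 mL × 32.54545 units/mL = 23690.84 units

23691 units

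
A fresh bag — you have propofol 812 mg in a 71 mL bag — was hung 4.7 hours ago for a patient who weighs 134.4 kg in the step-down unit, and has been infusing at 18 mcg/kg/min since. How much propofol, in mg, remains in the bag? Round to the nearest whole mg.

Dose = 18 mcg/kg/min × 134.4 kg = 2419.2 mcg/min
2419.2 mcg/min × 60 min/hr = 145152 mcg/hr
Concentration = 812 mg ÷ 71 mL = 11.43662 mg/mL = 11436.62 mcg/mL
Rate = 145152 mcg/hr ÷ 11436.62 mcg/mL = 12.69186 mL/hr
Volume infused = 12.69186 mL/hr × 4.7 hr = 59.65175 mL
Volume remaining = 71 − 59.65175 = 11.34825 mL
Drug remaining = 11.34825 mL × 11436.62 mcg/mL = 129785.6 mcg = 129.7856 mg

130 mg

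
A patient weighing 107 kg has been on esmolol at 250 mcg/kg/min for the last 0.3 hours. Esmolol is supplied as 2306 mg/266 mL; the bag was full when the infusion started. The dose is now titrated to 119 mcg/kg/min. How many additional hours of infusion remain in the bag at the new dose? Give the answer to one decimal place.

2.4 hours

Initial rate:
Dose = 250 mcg/kg/min × 107 kg = 26750 mcg/min
26750 mcg/min × 60 min/hr = 1605000 mcg/hr
Concentration = 2306 mg ÷ 266 mL = 8.669173 mg/mL = 8669.173 mcg/mL
Rate = 1605000 mcg/hr ÷ 8669.173 mcg/mL = 185.1388 mL/hr
Volume infused so far = 185.1388 mL/hr × 0.3 hr = 55.54163 mL
Volume remaining = 266 − 55.54163 = 210.4584 mL
New rate:
Dose = 119 mcg/kg/min × 107 kg = 12733 mcg/min
12733 mcg/min × 60 min/hr = 763980 mcg/hr
Rate = 763980 mcg/hr ÷ 8669.173 mcg/mL = 88.12605 mL/hr
Time remaining = 210.4584 mL ÷ 88.12605 mL/hr = 2.388152 hr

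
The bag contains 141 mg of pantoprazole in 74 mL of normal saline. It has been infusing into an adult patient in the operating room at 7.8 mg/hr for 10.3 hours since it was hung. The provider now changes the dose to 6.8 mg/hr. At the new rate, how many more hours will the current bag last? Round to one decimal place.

8.9 hours

Initial rate:
Concentration = 141 mg ÷ 74 mL = 1.905405 mg/mL
Rate = 7.8 mg/hr ÷ 1.905405 mg/mL = 4.093617 mL/hr
Volume infused so far = 4.093617 mL/hr × 10.3 hr = 42.16426 mL
Volume remaining = 74 − 42.16426 = 31.83574 mL
New rate:
Rate = 6.8 mg/hr ÷ 1.905405 mg/mL = 3.568794 mL/hr
Time remaining = 31.83574 mL ÷ 3.568794 mL/hr = 8.920588 hr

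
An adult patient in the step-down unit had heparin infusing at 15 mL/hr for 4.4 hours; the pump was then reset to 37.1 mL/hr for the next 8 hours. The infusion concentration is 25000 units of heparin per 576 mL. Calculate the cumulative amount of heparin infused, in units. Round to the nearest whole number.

Concentration = 25000 units ÷ 576 mL = 43.40278 units/mL
Stage 1: 15 mL/hr × 4.4 hr = 66 mL → 66 mL × 43.40278 units/mL = 2864.583 units
Stage 2: 37.1 mL/hr × 8 hr = 296.8 mL → 296.8 mL × 43.40278 units/mL = 12881.94 units
Total = 2864.583 + 12881.94 = 15746.53 units

15747 units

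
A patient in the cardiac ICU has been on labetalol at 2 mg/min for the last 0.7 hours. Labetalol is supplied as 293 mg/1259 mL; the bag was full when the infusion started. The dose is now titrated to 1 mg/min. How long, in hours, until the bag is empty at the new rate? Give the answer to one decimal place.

Initial rate:
2 mg/min × 60 min/hr = 120 mg/hr
Concentration = 293 mg ÷ 1259 mL = 0.2327244 mg/mL
Rate = 120 mg/hr ÷ 0.2327244 mg/mL = 515.6314 mL/hr
Volume infused so far = 515.6314 mL/hr × 0.7 hr = 360.942 mL
Volume remaining = 1259 − 360.942 = 898.058 mL
New rate:
1 mg/min × 60 min/hr = 60 mg/hr
Rate = 60 mg/hr ÷ 0.2327244 mg/mL = 257.8157 mL/hr
Time remaining = 898.058 mL ÷ 257.8157 mL/hr = 3.483333 hr

3.5 hours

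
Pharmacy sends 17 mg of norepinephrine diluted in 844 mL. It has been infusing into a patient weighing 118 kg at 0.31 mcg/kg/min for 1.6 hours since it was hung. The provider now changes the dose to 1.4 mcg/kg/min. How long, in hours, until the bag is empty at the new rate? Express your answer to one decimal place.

1.4 hours

Initial rate:
Dose = 0.31 mcg/kg/min × 118 kg = 36.58 mcg/min
36.58 mcg/min × 60 min/hr = 2194.8 mcg/hr
Concentration = 17 mg ÷ 844 mL = 0.02014218 mg/mL = 20.14218 mcg/mL
Rate = 2194.8 mcg/hr ÷ 20.14218 mcg/mL = 108.9654 mL/hr
Volume infused so far = 108.9654 mL/hr × 1.6 hr = 174.3446 mL
Volume remaining = 844 − 174.3446 = 669.6554 mL
New rate:
Dose = 1.4 mcg/kg/min × 118 kg = 165.2 mcg/min
165.2 mcg/min × 60 min/hr = 9912 mcg/hr
Rate = 9912 mcg/hr ÷ 20.14218 mcg/mL = 492.1016 mL/hr
Time remaining = 669.6554 mL ÷ 492.1016 mL/hr = 1.360807 hr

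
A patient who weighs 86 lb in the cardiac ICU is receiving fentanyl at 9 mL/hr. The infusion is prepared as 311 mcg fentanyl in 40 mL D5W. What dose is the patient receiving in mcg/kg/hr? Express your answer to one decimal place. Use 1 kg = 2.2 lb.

Weight = 86 lb ÷ 2.2 lb/kg = 39.09091 kg
Concentration = 311 mcg ÷ 40 mL = 7.775 mcg/mL
Drug rate = 9 mL/hr × 7.775 mcg/mL = 69.975 mcg/hr
69.975 mcg/hr ÷ 39.09091 kg = 1.790058 mcg/kg/hr

1.8 mcg/kg/hr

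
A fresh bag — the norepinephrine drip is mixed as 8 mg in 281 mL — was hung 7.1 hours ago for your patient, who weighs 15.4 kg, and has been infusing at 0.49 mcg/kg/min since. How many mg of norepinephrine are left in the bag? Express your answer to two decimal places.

Dose = 0.49 mcg/kg/min × 15.4 kg = 7.546 mcg/min
7.546 mcg/min × 60 min/hr = 452.76 mcg/hr
Concentration = 8 mg ÷ 281 mL = 0.02846975 mg/mL = 28.46975 mcg/mL
Rate = 452.76 mcg/hr ÷ 28.46975 mcg/mL = 15.90319 mL/hr
Volume infused = 15.90319 mL/hr × 7.1 hr = 112.9127 mL
Volume remaining = 281 − 112.9127 = 168.0873 mL
Drug remaining = 168.0873 mL × 28.46975 mcg/mL = 4785.404 mcg = 4.785404 mg

4.79 mg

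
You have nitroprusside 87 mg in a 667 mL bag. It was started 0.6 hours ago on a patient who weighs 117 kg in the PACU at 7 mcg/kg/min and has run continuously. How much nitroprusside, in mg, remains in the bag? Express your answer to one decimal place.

57.5 mg

Dose = 7 mcg/kg/min × 117 kg = 819 mcg/min
819 mcg/min × 60 min/hr = 49140 mcg/hr
Concentration = 87 mg ÷ 667 mL = 0.1304348 mg/mL = 130.4348 mcg/mL
Rate = 49140 mcg/hr ÷ 130.4348 mcg/mL = 376.74 mL/hr
Volume infused = 376.74 mL/hr × 0.6 hr = 226.044 mL
Volume remaining = 667 − 226.044 = 440.956 mL
Drug remaining = 440.956 mL × 130.4348 mcg/mL = 57516 mcg = 57.516 mg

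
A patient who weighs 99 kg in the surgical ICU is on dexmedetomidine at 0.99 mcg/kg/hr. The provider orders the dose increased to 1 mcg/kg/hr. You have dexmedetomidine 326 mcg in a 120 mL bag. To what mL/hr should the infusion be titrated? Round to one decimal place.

Dose = 1 mcg/kg/hr × 99 kg = 99 mcg/hr
Concentration = 326 mcg ÷ 120 mL = 2.716667 mcg/mL
Rate = 99 mcg/hr ÷ 2.716667 mcg/mL = 36.44172 mL/hr

36.4 mL/hr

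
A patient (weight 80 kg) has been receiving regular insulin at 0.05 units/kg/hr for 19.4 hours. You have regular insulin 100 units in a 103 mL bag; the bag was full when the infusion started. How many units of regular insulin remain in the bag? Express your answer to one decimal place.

22.4 units

Dose = 0.05 units/kg/hr × 80 kg = 4 units/hr
Concentration = 100 units ÷ 103 mL = 0.9708738 units/mL
Rate = 4 units/hr ÷ 0.9708738 units/mL = 4.12 mL/hr
Volume infused = 4.12 mL/hr × 19.4 hr = 79.928 mL
Volume remaining = 103 − 79.928 = 23.072 mL
Drug remaining = 23.072 mL × 0.9708738 units/mL = 22.4 units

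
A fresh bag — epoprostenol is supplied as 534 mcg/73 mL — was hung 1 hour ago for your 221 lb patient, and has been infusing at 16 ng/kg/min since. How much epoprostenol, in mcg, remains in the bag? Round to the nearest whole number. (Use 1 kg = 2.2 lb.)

Weight = 221 lb ÷ 2.2 lb/kg = 100.4545 kg
Dose = 16 ng/kg/min × 100.4545 kg = 1607.273 ng/min
1607.273 ng/min × 60 min/hr = 96436.36 ng/hr
Concentration = 534 mcg ÷ 73 mL = 7.315068 mcg/mL = 7315.068 ng/mL
Rate = 96436.36 ng/hr ÷ 7315.068 ng/mL = 13.18325 mL/hr
Volume infused = 13.18325 mL/hr × 1 hr = 13.18325 mL
Volume remaining = 73 − 13.18325 = 59.81675 mL
Drug remaining = 59.81675 mL × 7315.068 ng/mL = 437563.6 ng = 437.5636 mcg

438 mcg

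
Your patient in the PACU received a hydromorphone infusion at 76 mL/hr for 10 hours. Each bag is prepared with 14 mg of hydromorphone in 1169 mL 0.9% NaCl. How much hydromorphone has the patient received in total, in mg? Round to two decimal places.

9.10 mg

Concentration = 14 mg ÷ 1169 mL = 0.01197605 mg/mL
Drug rate = 76 mL/hr × 0.01197605 mg/mL = 0.9101796 mg/hr
Total = 0.9101796 mg/hr × 10 hr = 9.101796 mg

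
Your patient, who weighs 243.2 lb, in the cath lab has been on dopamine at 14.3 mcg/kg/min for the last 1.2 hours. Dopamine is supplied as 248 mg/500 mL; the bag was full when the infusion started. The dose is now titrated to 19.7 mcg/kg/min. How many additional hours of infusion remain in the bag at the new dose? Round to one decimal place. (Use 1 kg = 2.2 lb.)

Initial rate:
Weight = 243.2 lb ÷ 2.2 lb/kg = 110.5455 kg
Dose = 14.3 mcg/kg/min × 110.5455 kg = 1580.8 mcg/min
1580.8 mcg/min × 60 min/hr = 94848 mcg/hr
Concentration = 248 mg ÷ 500 mL = 0.496 mg/mL = 496 mcg/mL
Rate = 94848 mcg/hr ÷ 496 mcg/mL = 191.2258 mL/hr
Volume infused so far = 191.2258 mL/hr × 1.2 hr = 229.471 mL
Volume remaining = 500 − 229.471 = 270.529 mL
New rate:
Dose = 19.7 mcg/kg/min × 110.5455 kg = 2177.745 mcg/min
2177.745 mcg/min × 60 min/hr = 130664.7 mcg/hr
Rate = 130664.7 mcg/hr ÷ 496 mcg/mL = 263.437 mL/hr
Time remaining = 270.529 mL ÷ 263.437 mL/hr = 1.026921 hr

1.0 hours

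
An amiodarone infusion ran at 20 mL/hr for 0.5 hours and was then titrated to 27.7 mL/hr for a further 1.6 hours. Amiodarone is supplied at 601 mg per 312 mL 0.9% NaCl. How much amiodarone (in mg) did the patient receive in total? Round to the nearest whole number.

Concentration = 601 mg ÷ 312 mL = 1.926282 mg/mL
Stage 1: 20 mL/hr × 0.5 hr = 10 mL → 10 mL × 1.926282 mg/mL = 19.26282 mg
Stage 2: 27.7 mL/hr × 1.6 hr = 44.32 mL → 44.32 mL × 1.926282 mg/mL = 85.37282 mg
Total = 19.26282 + 85.37282 = 104.6356 mg

105 mg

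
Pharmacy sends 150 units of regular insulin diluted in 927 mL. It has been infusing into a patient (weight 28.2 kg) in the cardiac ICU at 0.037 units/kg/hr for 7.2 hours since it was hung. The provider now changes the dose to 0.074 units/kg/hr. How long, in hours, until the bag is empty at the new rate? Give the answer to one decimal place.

Initial rate:
Dose = 0.037 units/kg/hr × 28.2 kg = 1.0434 units/hr
Concentration = 150 units ÷ 927 mL = 0.1618123 units/mL
Rate = 1.0434 units/hr ÷ 0.1618123 units/mL = 6.448212 mL/hr
Volume infused so far = 6.448212 mL/hr × 7.2 hr = 46.42713 mL
Volume remaining = 927 − 46.42713 = 880.5729 mL
New rate:
Dose = 0.074 units/kg/hr × 28.2 kg = 2.0868 units/hr
Rate = 2.0868 units/hr ÷ 0.1618123 units/mL = 12.89642 mL/hr
Time remaining = 880.5729 mL ÷ 12.89642 mL/hr = 68.28039 hr

68.3 hours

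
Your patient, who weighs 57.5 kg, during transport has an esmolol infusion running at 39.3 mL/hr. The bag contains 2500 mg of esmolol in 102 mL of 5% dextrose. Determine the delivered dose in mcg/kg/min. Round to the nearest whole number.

Concentration = 2500 mg ÷ 102 mL = 24.5098 mg/mL = 24509.8 mcg/mL
Drug rate = 39.3 mL/hr × 24509.8 mcg/mL = 963235.3 mcg/hr
963235.3 mcg/hr ÷ 60 min/hr = 16053.92 mcg/min
16053.92 mcg/min ÷ 57.5 kg = 279.1986 mcg/kg/min

279 mcg/kg/min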